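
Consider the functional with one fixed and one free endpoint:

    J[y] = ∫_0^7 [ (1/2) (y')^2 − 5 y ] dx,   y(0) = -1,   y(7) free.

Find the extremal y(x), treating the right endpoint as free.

The Lagrangian L = (1/2) (y')^2 − 5 y gives
    ∂L/∂y = −5,   ∂L/∂y' = y'.
Euler-Lagrange: d/dx(y') − (−5) = 0, i.e. y'' + 5 = 0, so
    y(x) = −(5/2) x^2 + C1 x + C2.
Fixed left endpoint y(0) = -1 ⇒ C2 = -1.
The right endpoint x = 7 is free, so the natural (transversality) condition is ∂L/∂y' |_{x=7} = 0, i.e. y'(7) = 0.
Compute y'(x) = −5 x + C1, so y'(7) = −35 + C1 = 0 ⇒ C1 = 35.
Therefore the extremal is
    y(x) = −(5/2) x^2 + 35 x − 1.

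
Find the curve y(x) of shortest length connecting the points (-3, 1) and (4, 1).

Arc-length functional: J[y] = ∫ sqrt(1 + (y')^2) dx.
Lagrangian L = sqrt(1 + (y')^2) has no explicit y dependence, so ∂L/∂y = 0 and the Euler-Lagrange equation gives
    d/dx( y' / sqrt(1 + (y')^2) ) = 0  ⇒  y' / sqrt(1 + (y')^2) = const.
Hence y' is constant, so y(x) is affine.
Fitting the endpoints (-3, 1) and (4, 1):
    slope m = (1 − 1) / (4 − (-3)) = 0,
    intercept c = 1 − m·(-3) = 1.
Extremal: y(x) = 1.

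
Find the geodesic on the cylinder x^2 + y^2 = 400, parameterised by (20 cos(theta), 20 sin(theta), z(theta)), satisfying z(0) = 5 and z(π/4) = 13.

Parameterise the cylinder of radius R = 20 as
    r(θ) = (20 cos θ, 20 sin θ, z(θ)).
The arc-length element is
    ds = sqrt(400 + (dz/dθ)^2) dθ,
so the Lagrangian is L = sqrt(400 + z'^2).
L depends on z' only, not on z or θ, so ∂L/∂z = 0 and
    ∂L/∂z' = z' / sqrt(400 + z'^2).
The Euler-Lagrange equation gives
    d/dθ( z' / sqrt(400 + z'^2) ) = 0,
so z' is constant. Integrating once:
    z(θ) = a θ + b,
a helix on the cylinder (a straight line when the cylinder is unrolled). The constants a, b are determined by the endpoint conditions.
With endpoint conditions z(0) = 5 and z(π/4) = 13: from z(0) = b we get b = 5, and a·π/4 + 5 = 13 gives a = 32/π, so
    z(θ) = (32/π) θ + 5.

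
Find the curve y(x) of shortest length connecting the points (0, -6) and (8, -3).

Arc-length functional: J[y] = ∫ sqrt(1 + (y')^2) dx.
Lagrangian L = sqrt(1 + (y')^2) has no explicit y dependence, so ∂L/∂y = 0 and the Euler-Lagrange equation gives
    d/dx( y' / sqrt(1 + (y')^2) ) = 0  ⇒  y' / sqrt(1 + (y')^2) = const.
Hence y' is constant, so y(x) is affine.
Fitting the endpoints (0, -6) and (8, -3):
    slope m = ((-3) − (-6)) / (8 − 0) = 3/8,
    intercept c = (-6) − m·0 = -6.
Extremal: y(x) = (3/8) x - 6.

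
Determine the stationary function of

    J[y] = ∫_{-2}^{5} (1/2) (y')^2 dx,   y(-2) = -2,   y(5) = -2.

The Lagrangian is L = (1/2) (y')^2.
Compute ∂L/∂y = 0, ∂L/∂y' = y'.
The Euler-Lagrange equation d/dx(∂L/∂y') − ∂L/∂y = 0 reduces to
    y'' = 0.
Its general solution is
    y(x) = A x + B,
with A, B fixed by the endpoint conditions.
Applying the endpoint conditions y(-2) = -2 and y(5) = -2: solve A·-2 + B = -2 and A·5 + B = -2. Subtracting gives A(5 − -2) = -2 − -2, so A = 0, and B = -2 − A·-2 = -2. Therefore
    y(x) = -2.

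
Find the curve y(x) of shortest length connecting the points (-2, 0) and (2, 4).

Arc-length functional: J[y] = ∫ sqrt(1 + (y')^2) dx.
Lagrangian L = sqrt(1 + (y')^2) has no explicit y dependence, so ∂L/∂y = 0 and the Euler-Lagrange equation gives
    d/dx( y' / sqrt(1 + (y')^2) ) = 0  ⇒  y' / sqrt(1 + (y')^2) = const.
Hence y' is constant, so y(x) is affine.
Fitting the endpoints (-2, 0) and (2, 4):
    slope m = (4 − 0) / (2 − (-2)) = 1,
    intercept c = 0 − m·(-2) = 2.
Extremal: y(x) = x + 2.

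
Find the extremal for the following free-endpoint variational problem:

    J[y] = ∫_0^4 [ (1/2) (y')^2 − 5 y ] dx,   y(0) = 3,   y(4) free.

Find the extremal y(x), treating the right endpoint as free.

The Lagrangian L = (1/2) (y')^2 − 5 y gives
    ∂L/∂y = −5,   ∂L/∂y' = y'.
Euler-Lagrange: d/dx(y') − (−5) = 0, i.e. y'' + 5 = 0, so
    y(x) = −(5/2) x^2 + C1 x + C2.
Fixed left endpoint y(0) = 3 ⇒ C2 = 3.
The right endpoint x = 4 is free, so the natural (transversality) condition is ∂L/∂y' |_{x=4} = 0, i.e. y'(4) = 0.
Compute y'(x) = −5 x + C1, so y'(4) = −20 + C1 = 0 ⇒ C1 = 20.
Therefore the extremal is
    y(x) = −(5/2) x^2 + 20 x + 3.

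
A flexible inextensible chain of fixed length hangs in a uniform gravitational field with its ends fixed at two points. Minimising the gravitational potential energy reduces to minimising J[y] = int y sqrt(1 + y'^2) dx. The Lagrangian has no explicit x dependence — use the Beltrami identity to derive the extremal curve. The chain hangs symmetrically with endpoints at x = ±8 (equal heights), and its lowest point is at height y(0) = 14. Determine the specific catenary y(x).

The Lagrangian L(y, y') = y sqrt(1 + y'^2) has no explicit x dependence, so the Beltrami identity applies:
    L − y' ∂L/∂y' = C.
Compute ∂L/∂y' = y · y' / sqrt(1 + y'^2). Then
    L − y' ∂L/∂y'
    = y sqrt(1 + y'^2) − y · y'^2 / sqrt(1 + y'^2)
    = y (1 + y'^2 − y'^2) / sqrt(1 + y'^2)
    = y / sqrt(1 + y'^2) = C.
Squaring gives y^2 = C^2 (1 + y'^2), i.e.
    y'^2 = y^2 / C^2 − 1.
Separating variables,
    dy / sqrt(y^2 − C^2) = dx / C,
and integrating gives arccosh(y / C) = (x − a)/C, so
    y(x) = C cosh((x − a)/C),
the catenary. The constants C and a are fixed by the two endpoint conditions (and, for the hanging-chain problem, the length constraint selects C).
Now fit the given data. The endpoints x = ±8 are symmetric at equal height, so the catenary is even about its minimum: a = 0 and y(x) = C cosh(x/C). The lowest point is y(0) = C cosh(0) = C, and we are told y(0) = 14, so C = 14. Therefore
    y(x) = 14 cosh(x/14),
and at the endpoints
    y(±8) = 14 cosh(8/14).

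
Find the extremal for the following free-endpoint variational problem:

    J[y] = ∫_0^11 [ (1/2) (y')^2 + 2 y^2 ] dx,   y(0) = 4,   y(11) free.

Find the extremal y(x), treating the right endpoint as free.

The Lagrangian L = (1/2) (y')^2 + 2 y^2 gives
    ∂L/∂y = 4 y,   ∂L/∂y' = y'.
Euler-Lagrange: y'' − 4 y = 0.
With k = 2, the general solution is
    y(x) = A cosh(2 x) + B sinh(2 x).
Fixed left endpoint y(0) = 4 ⇒ A = 4.
The right endpoint x = 11 is free, so the natural (transversality) condition is ∂L/∂y' |_{x=11} = 0, i.e. y'(11) = 0.
Compute y'(x) = A k sinh(k x) + B k cosh(k x), so
    y'(11) = A k sinh(k·11) + B k cosh(k·11) = 0
    ⇒ B = −A tanh(k·11) = − 4 tanh(2·11).
Therefore the extremal is
    y(x) = 4 cosh(2 x) − 4 tanh(2·11) sinh(2 x).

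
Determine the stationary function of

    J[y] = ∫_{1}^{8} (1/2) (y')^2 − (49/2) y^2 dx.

The Lagrangian is L = (1/2) (y')^2 − (49/2) y^2.
Compute ∂L/∂y = -49y, ∂L/∂y' = y'.
The Euler-Lagrange equation d/dx(∂L/∂y') − ∂L/∂y = 0 reduces to
    y'' + 49 y = 0.
Its general solution is
    y(x) = A sin(7x) + B cos(7x),
with A, B fixed by the endpoint conditions.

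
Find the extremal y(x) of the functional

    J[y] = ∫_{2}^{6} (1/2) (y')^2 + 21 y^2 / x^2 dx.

The Lagrangian is L = (1/2) (y')^2 + 21 y^2 / x^2.
Compute ∂L/∂y = 42y/x^2, ∂L/∂y' = y'.
The Euler-Lagrange equation d/dx(∂L/∂y') − ∂L/∂y = 0 reduces to
    y'' − 42/x^2 · y = 0  (x > 0).
Its general solution is
    y(x) = A x^7 + B x^(-6),
with A, B fixed by the endpoint conditions.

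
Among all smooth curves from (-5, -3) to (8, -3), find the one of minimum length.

Arc-length functional: J[y] = ∫ sqrt(1 + (y')^2) dx.
Lagrangian L = sqrt(1 + (y')^2) has no explicit y dependence, so ∂L/∂y = 0 and the Euler-Lagrange equation gives
    d/dx( y' / sqrt(1 + (y')^2) ) = 0  ⇒  y' / sqrt(1 + (y')^2) = const.
Hence y' is constant, so y(x) is affine.
Fitting the endpoints (-5, -3) and (8, -3):
    slope m = ((-3) − (-3)) / (8 − (-5)) = 0,
    intercept c = (-3) − m·(-5) = -3.
Extremal: y(x) = -3.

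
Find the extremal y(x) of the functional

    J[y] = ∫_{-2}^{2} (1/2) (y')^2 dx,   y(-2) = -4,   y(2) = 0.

The Lagrangian is L = (1/2) (y')^2.
Compute ∂L/∂y = 0, ∂L/∂y' = y'.
The Euler-Lagrange equation d/dx(∂L/∂y') − ∂L/∂y = 0 reduces to
    y'' = 0.
Its general solution is
    y(x) = A x + B,
with A, B fixed by the endpoint conditions.
Applying the endpoint conditions y(-2) = -4 and y(2) = 0: solve A·-2 + B = -4 and A·2 + B = 0. Subtracting gives A(2 − -2) = 0 − -4, so A = 1, and B = -4 − A·-2 = -2. Therefore
    y(x) = x - 2.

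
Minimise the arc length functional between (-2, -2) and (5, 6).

Arc-length functional: J[y] = ∫ sqrt(1 + (y')^2) dx.
Lagrangian L = sqrt(1 + (y')^2) has no explicit y dependence, so ∂L/∂y = 0 and the Euler-Lagrange equation gives
    d/dx( y' / sqrt(1 + (y')^2) ) = 0  ⇒  y' / sqrt(1 + (y')^2) = const.
Hence y' is constant, so y(x) is affine.
Fitting the endpoints (-2, -2) and (5, 6):
    slope m = (6 − (-2)) / (5 − (-2)) = 8/7,
    intercept c = (-2) − m·(-2) = 2/7.
Extremal: y(x) = (8/7) x + 2/7.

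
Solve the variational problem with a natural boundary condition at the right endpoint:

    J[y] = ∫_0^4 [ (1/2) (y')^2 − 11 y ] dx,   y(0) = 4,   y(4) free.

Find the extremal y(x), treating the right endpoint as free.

The Lagrangian L = (1/2) (y')^2 − 11 y gives
    ∂L/∂y = −11,   ∂L/∂y' = y'.
Euler-Lagrange: d/dx(y') − (−11) = 0, i.e. y'' + 11 = 0, so
    y(x) = −(11/2) x^2 + C1 x + C2.
Fixed left endpoint y(0) = 4 ⇒ C2 = 4.
The right endpoint x = 4 is free, so the natural (transversality) condition is ∂L/∂y' |_{x=4} = 0, i.e. y'(4) = 0.
Compute y'(x) = −11 x + C1, so y'(4) = −44 + C1 = 0 ⇒ C1 = 44.
Therefore the extremal is
    y(x) = −(11/2) x^2 + 44 x + 4.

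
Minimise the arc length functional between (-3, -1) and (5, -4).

Arc-length functional: J[y] = ∫ sqrt(1 + (y')^2) dx.
Lagrangian L = sqrt(1 + (y')^2) has no explicit y dependence, so ∂L/∂y = 0 and the Euler-Lagrange equation gives
    d/dx( y' / sqrt(1 + (y')^2) ) = 0  ⇒  y' / sqrt(1 + (y')^2) = const.
Hence y' is constant, so y(x) is affine.
Fitting the endpoints (-3, -1) and (5, -4):
    slope m = ((-4) − (-1)) / (5 − (-3)) = -3/8,
    intercept c = (-1) − m·(-3) = -17/8.
Extremal: y(x) = (-3/8) x - 17/8.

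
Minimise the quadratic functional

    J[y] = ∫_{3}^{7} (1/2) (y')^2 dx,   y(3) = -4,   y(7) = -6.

The Lagrangian is L = (1/2) (y')^2.
Compute ∂L/∂y = 0, ∂L/∂y' = y'.
The Euler-Lagrange equation d/dx(∂L/∂y') − ∂L/∂y = 0 reduces to
    y'' = 0.
Its general solution is
    y(x) = A x + B,
with A, B fixed by the endpoint conditions.
Applying the endpoint conditions y(3) = -4 and y(7) = -6: solve A·3 + B = -4 and A·7 + B = -6. Subtracting gives A(7 − 3) = -6 − -4, so A = -1/2, and B = -4 − A·3 = -5/2. Therefore
    y(x) = (-1/2) x - 5/2.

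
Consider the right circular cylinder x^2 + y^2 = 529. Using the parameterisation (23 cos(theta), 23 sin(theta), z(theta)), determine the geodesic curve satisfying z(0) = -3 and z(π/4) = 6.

Parameterise the cylinder of radius R = 23 as
    r(θ) = (23 cos θ, 23 sin θ, z(θ)).
The arc-length element is
    ds = sqrt(529 + (dz/dθ)^2) dθ,
so the Lagrangian is L = sqrt(529 + z'^2).
L depends on z' only, not on z or θ, so ∂L/∂z = 0 and
    ∂L/∂z' = z' / sqrt(529 + z'^2).
The Euler-Lagrange equation gives
    d/dθ( z' / sqrt(529 + z'^2) ) = 0,
so z' is constant. Integrating once:
    z(θ) = a θ + b,
a helix on the cylinder (a straight line when the cylinder is unrolled). The constants a, b are determined by the endpoint conditions.
With endpoint conditions z(0) = -3 and z(π/4) = 6: from z(0) = b we get b = -3, and a·π/4 + -3 = 6 gives a = 36/π, so
    z(θ) = (36/π) θ − 3.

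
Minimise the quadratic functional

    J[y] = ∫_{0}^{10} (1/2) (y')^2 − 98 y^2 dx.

The Lagrangian is L = (1/2) (y')^2 − 98 y^2.
Compute ∂L/∂y = -196y, ∂L/∂y' = y'.
The Euler-Lagrange equation d/dx(∂L/∂y') − ∂L/∂y = 0 reduces to
    y'' + 196 y = 0.
Its general solution is
    y(x) = A sin(14x) + B cos(14x),
with A, B fixed by the endpoint conditions.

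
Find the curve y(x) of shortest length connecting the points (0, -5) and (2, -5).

Arc-length functional: J[y] = ∫ sqrt(1 + (y')^2) dx.
Lagrangian L = sqrt(1 + (y')^2) has no explicit y dependence, so ∂L/∂y = 0 and the Euler-Lagrange equation gives
    d/dx( y' / sqrt(1 + (y')^2) ) = 0  ⇒  y' / sqrt(1 + (y')^2) = const.
Hence y' is constant, so y(x) is affine.
Fitting the endpoints (0, -5) and (2, -5):
    slope m = ((-5) − (-5)) / (2 − 0) = 0,
    intercept c = (-5) − m·0 = -5.
Extremal: y(x) = -5.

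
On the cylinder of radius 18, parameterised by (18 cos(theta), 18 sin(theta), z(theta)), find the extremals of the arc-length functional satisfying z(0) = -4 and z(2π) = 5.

Parameterise the cylinder of radius R = 18 as
    r(θ) = (18 cos θ, 18 sin θ, z(θ)).
The arc-length element is
    ds = sqrt(324 + (dz/dθ)^2) dθ,
so the Lagrangian is L = sqrt(324 + z'^2).
L depends on z' only, not on z or θ, so ∂L/∂z = 0 and
    ∂L/∂z' = z' / sqrt(324 + z'^2).
The Euler-Lagrange equation gives
    d/dθ( z' / sqrt(324 + z'^2) ) = 0,
so z' is constant. Integrating once:
    z(θ) = a θ + b,
a helix on the cylinder (a straight line when the cylinder is unrolled). The constants a, b are determined by the endpoint conditions.
With endpoint conditions z(0) = -4 and z(2π) = 5: from z(0) = b we get b = -4, and a·2π + -4 = 5 gives a = 9/(2π), so
    z(θ) = (9/(2π)) θ − 4.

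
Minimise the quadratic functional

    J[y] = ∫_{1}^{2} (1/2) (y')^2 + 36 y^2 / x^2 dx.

The Lagrangian is L = (1/2) (y')^2 + 36 y^2 / x^2.
Compute ∂L/∂y = 72y/x^2, ∂L/∂y' = y'.
The Euler-Lagrange equation d/dx(∂L/∂y') − ∂L/∂y = 0 reduces to
    y'' − 72/x^2 · y = 0  (x > 0).
Its general solution is
    y(x) = A x^9 + B x^(-8),
with A, B fixed by the endpoint conditions.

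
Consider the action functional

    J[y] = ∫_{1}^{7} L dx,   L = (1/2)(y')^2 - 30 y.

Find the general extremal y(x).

The Lagrangian is L = (1/2)(y')^2 - 30 y.
∂L/∂y = -30.
∂L/∂y' = y'.
The Euler-Lagrange equation d/dx(∂L/∂y') − ∂L/∂y = 0 becomes:
    y'' + 30 = 0
General solution: y(x) = -15 x^2 + A x + B, where A and B are arbitrary constants fixed by the endpoint conditions.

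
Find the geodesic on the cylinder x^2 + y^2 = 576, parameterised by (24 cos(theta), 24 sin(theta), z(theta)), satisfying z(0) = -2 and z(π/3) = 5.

Parameterise the cylinder of radius R = 24 as
    r(θ) = (24 cos θ, 24 sin θ, z(θ)).
The arc-length element is
    ds = sqrt(576 + (dz/dθ)^2) dθ,
so the Lagrangian is L = sqrt(576 + z'^2).
L depends on z' only, not on z or θ, so ∂L/∂z = 0 and
    ∂L/∂z' = z' / sqrt(576 + z'^2).
The Euler-Lagrange equation gives
    d/dθ( z' / sqrt(576 + z'^2) ) = 0,
so z' is constant. Integrating once:
    z(θ) = a θ + b,
a helix on the cylinder (a straight line when the cylinder is unrolled). The constants a, b are determined by the endpoint conditions.
With endpoint conditions z(0) = -2 and z(π/3) = 5: from z(0) = b we get b = -2, and a·π/3 + -2 = 5 gives a = 21/π, so
    z(θ) = (21/π) θ − 2.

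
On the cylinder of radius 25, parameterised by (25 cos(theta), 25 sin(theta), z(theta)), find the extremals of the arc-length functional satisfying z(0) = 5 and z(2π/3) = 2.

Parameterise the cylinder of radius R = 25 as
    r(θ) = (25 cos θ, 25 sin θ, z(θ)).
The arc-length element is
    ds = sqrt(625 + (dz/dθ)^2) dθ,
so the Lagrangian is L = sqrt(625 + z'^2).
L depends on z' only, not on z or θ, so ∂L/∂z = 0 and
    ∂L/∂z' = z' / sqrt(625 + z'^2).
The Euler-Lagrange equation gives
    d/dθ( z' / sqrt(625 + z'^2) ) = 0,
so z' is constant. Integrating once:
    z(θ) = a θ + b,
a helix on the cylinder (a straight line when the cylinder is unrolled). The constants a, b are determined by the endpoint conditions.
With endpoint conditions z(0) = 5 and z(2π/3) = 2: from z(0) = b we get b = 5, and a·2π/3 + 5 = 2 gives a = -9/(2π), so
    z(θ) = (-9/(2π)) θ + 5.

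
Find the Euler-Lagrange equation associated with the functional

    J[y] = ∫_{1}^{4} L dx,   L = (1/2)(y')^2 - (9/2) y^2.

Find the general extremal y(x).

The Lagrangian is L = (1/2)(y')^2 - (9/2) y^2.
∂L/∂y = -9y.
∂L/∂y' = y'.
The Euler-Lagrange equation d/dx(∂L/∂y') − ∂L/∂y = 0 becomes:
    y'' + 9 y = 0
General solution: y(x) = A sin(3x) + B cos(3x), where A and B are arbitrary constants fixed by the endpoint conditions.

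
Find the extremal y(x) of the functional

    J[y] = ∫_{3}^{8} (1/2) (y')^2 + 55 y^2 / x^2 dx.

The Lagrangian is L = (1/2) (y')^2 + 55 y^2 / x^2.
Compute ∂L/∂y = 110y/x^2, ∂L/∂y' = y'.
The Euler-Lagrange equation d/dx(∂L/∂y') − ∂L/∂y = 0 reduces to
    y'' − 110/x^2 · y = 0  (x > 0).
Its general solution is
    y(x) = A x^11 + B x^(-10),
with A, B fixed by the endpoint conditions.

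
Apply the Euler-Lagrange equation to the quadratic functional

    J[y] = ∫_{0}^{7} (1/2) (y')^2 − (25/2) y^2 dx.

The Lagrangian is L = (1/2) (y')^2 − (25/2) y^2.
Compute ∂L/∂y = -25y, ∂L/∂y' = y'.
The Euler-Lagrange equation d/dx(∂L/∂y') − ∂L/∂y = 0 reduces to
    y'' + 25 y = 0.
Its general solution is
    y(x) = A sin(5x) + B cos(5x),
with A, B fixed by the endpoint conditions.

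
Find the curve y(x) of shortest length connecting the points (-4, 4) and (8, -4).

Arc-length functional: J[y] = ∫ sqrt(1 + (y')^2) dx.
Lagrangian L = sqrt(1 + (y')^2) has no explicit y dependence, so ∂L/∂y = 0 and the Euler-Lagrange equation gives
    d/dx( y' / sqrt(1 + (y')^2) ) = 0  ⇒  y' / sqrt(1 + (y')^2) = const.
Hence y' is constant, so y(x) is affine.
Fitting the endpoints (-4, 4) and (8, -4):
    slope m = ((-4) − 4) / (8 − (-4)) = -2/3,
    intercept c = 4 − m·(-4) = 4/3.
Extremal: y(x) = (-2/3) x + 4/3.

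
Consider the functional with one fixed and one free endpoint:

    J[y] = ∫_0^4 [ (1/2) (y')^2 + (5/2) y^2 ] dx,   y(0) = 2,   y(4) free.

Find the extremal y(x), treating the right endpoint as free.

The Lagrangian L = (1/2) (y')^2 + (5/2) y^2 gives
    ∂L/∂y = 5 y,   ∂L/∂y' = y'.
Euler-Lagrange: y'' − 5 y = 0.
With k = sqrt(5), the general solution is
    y(x) = A cosh(sqrt(5) x) + B sinh(sqrt(5) x).
Fixed left endpoint y(0) = 2 ⇒ A = 2.
The right endpoint x = 4 is free, so the natural (transversality) condition is ∂L/∂y' |_{x=4} = 0, i.e. y'(4) = 0.
Compute y'(x) = A k sinh(k x) + B k cosh(k x), so
    y'(4) = A k sinh(k·4) + B k cosh(k·4) = 0
    ⇒ B = −A tanh(k·4) = − 2 tanh(sqrt(5)·4).
Therefore the extremal is
    y(x) = 2 cosh(sqrt(5) x) − 2 tanh(sqrt(5)·4) sinh(sqrt(5) x).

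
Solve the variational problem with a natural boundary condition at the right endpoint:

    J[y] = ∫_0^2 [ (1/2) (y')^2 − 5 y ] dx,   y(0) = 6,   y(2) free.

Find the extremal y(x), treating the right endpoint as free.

The Lagrangian L = (1/2) (y')^2 − 5 y gives
    ∂L/∂y = −5,   ∂L/∂y' = y'.
Euler-Lagrange: d/dx(y') − (−5) = 0, i.e. y'' + 5 = 0, so
    y(x) = −(5/2) x^2 + C1 x + C2.
Fixed left endpoint y(0) = 6 ⇒ C2 = 6.
The right endpoint x = 2 is free, so the natural (transversality) condition is ∂L/∂y' |_{x=2} = 0, i.e. y'(2) = 0.
Compute y'(x) = −5 x + C1, so y'(2) = −10 + C1 = 0 ⇒ C1 = 10.
Therefore the extremal is
    y(x) = −(5/2) x^2 + 10 x + 6.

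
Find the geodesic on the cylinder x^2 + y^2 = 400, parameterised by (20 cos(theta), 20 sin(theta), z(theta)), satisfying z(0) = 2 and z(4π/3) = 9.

Parameterise the cylinder of radius R = 20 as
    r(θ) = (20 cos θ, 20 sin θ, z(θ)).
The arc-length element is
    ds = sqrt(400 + (dz/dθ)^2) dθ,
so the Lagrangian is L = sqrt(400 + z'^2).
L depends on z' only, not on z or θ, so ∂L/∂z = 0 and
    ∂L/∂z' = z' / sqrt(400 + z'^2).
The Euler-Lagrange equation gives
    d/dθ( z' / sqrt(400 + z'^2) ) = 0,
so z' is constant. Integrating once:
    z(θ) = a θ + b,
a helix on the cylinder (a straight line when the cylinder is unrolled). The constants a, b are determined by the endpoint conditions.
With endpoint conditions z(0) = 2 and z(4π/3) = 9: from z(0) = b we get b = 2, and a·4π/3 + 2 = 9 gives a = 21/(4π), so
    z(θ) = (21/(4π)) θ + 2.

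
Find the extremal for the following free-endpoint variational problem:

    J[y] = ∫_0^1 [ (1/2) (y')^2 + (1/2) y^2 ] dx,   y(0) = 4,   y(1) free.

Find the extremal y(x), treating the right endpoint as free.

The Lagrangian L = (1/2) (y')^2 + (1/2) y^2 gives
    ∂L/∂y = 1 y,   ∂L/∂y' = y'.
Euler-Lagrange: y'' − y = 0.
With k = 1, the general solution is
    y(x) = A cosh(x) + B sinh(x).
Fixed left endpoint y(0) = 4 ⇒ A = 4.
The right endpoint x = 1 is free, so the natural (transversality) condition is ∂L/∂y' |_{x=1} = 0, i.e. y'(1) = 0.
Compute y'(x) = A k sinh(k x) + B k cosh(k x), so
    y'(1) = A k sinh(k·1) + B k cosh(k·1) = 0
    ⇒ B = −A tanh(k·1) = − 4 tanh(1·1).
Therefore the extremal is
    y(x) = 4 cosh(1 x) − 4 tanh(1·1) sinh(1 x).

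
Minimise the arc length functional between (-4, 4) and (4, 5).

Arc-length functional: J[y] = ∫ sqrt(1 + (y')^2) dx.
Lagrangian L = sqrt(1 + (y')^2) has no explicit y dependence, so ∂L/∂y = 0 and the Euler-Lagrange equation gives
    d/dx( y' / sqrt(1 + (y')^2) ) = 0  ⇒  y' / sqrt(1 + (y')^2) = const.
Hence y' is constant, so y(x) is affine.
Fitting the endpoints (-4, 4) and (4, 5):
    slope m = (5 − 4) / (4 − (-4)) = 1/8,
    intercept c = 4 − m·(-4) = 9/2.
Extremal: y(x) = (1/8) x + 9/2.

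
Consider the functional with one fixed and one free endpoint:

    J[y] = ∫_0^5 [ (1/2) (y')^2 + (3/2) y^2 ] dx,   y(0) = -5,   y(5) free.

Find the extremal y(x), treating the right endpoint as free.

The Lagrangian L = (1/2) (y')^2 + (3/2) y^2 gives
    ∂L/∂y = 3 y,   ∂L/∂y' = y'.
Euler-Lagrange: y'' − 3 y = 0.
With k = sqrt(3), the general solution is
    y(x) = A cosh(sqrt(3) x) + B sinh(sqrt(3) x).
Fixed left endpoint y(0) = -5 ⇒ A = -5.
The right endpoint x = 5 is free, so the natural (transversality) condition is ∂L/∂y' |_{x=5} = 0, i.e. y'(5) = 0.
Compute y'(x) = A k sinh(k x) + B k cosh(k x), so
    y'(5) = A k sinh(k·5) + B k cosh(k·5) = 0
    ⇒ B = −A tanh(k·5) = 5 tanh(sqrt(3)·5).
Therefore the extremal is
    y(x) = −5 cosh(sqrt(3) x) + 5 tanh(sqrt(3)·5) sinh(sqrt(3) x).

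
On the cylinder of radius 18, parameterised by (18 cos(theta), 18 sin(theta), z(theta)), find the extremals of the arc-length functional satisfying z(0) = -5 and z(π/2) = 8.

Parameterise the cylinder of radius R = 18 as
    r(θ) = (18 cos θ, 18 sin θ, z(θ)).
The arc-length element is
    ds = sqrt(324 + (dz/dθ)^2) dθ,
so the Lagrangian is L = sqrt(324 + z'^2).
L depends on z' only, not on z or θ, so ∂L/∂z = 0 and
    ∂L/∂z' = z' / sqrt(324 + z'^2).
The Euler-Lagrange equation gives
    d/dθ( z' / sqrt(324 + z'^2) ) = 0,
so z' is constant. Integrating once:
    z(θ) = a θ + b,
a helix on the cylinder (a straight line when the cylinder is unrolled). The constants a, b are determined by the endpoint conditions.
With endpoint conditions z(0) = -5 and z(π/2) = 8: from z(0) = b we get b = -5, and a·π/2 + -5 = 8 gives a = 26/π, so
    z(θ) = (26/π) θ − 5.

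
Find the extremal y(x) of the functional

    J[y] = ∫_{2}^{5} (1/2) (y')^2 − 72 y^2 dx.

The Lagrangian is L = (1/2) (y')^2 − 72 y^2.
Compute ∂L/∂y = -144y, ∂L/∂y' = y'.
The Euler-Lagrange equation d/dx(∂L/∂y') − ∂L/∂y = 0 reduces to
    y'' + 144 y = 0.
Its general solution is
    y(x) = A sin(12x) + B cos(12x),
with A, B fixed by the endpoint conditions.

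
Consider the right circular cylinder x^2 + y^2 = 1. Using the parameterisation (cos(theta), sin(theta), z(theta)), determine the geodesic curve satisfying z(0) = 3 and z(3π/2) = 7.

Parameterise the cylinder of radius R = 1 as
    r(θ) = (cos θ, sin θ, z(θ)).
The arc-length element is
    ds = sqrt(1 + (dz/dθ)^2) dθ,
so the Lagrangian is L = sqrt(1 + z'^2).
L depends on z' only, not on z or θ, so ∂L/∂z = 0 and
    ∂L/∂z' = z' / sqrt(1 + z'^2).
The Euler-Lagrange equation gives
    d/dθ( z' / sqrt(1 + z'^2) ) = 0,
so z' is constant. Integrating once:
    z(θ) = a θ + b,
a helix on the cylinder (a straight line when the cylinder is unrolled). The constants a, b are determined by the endpoint conditions.
With endpoint conditions z(0) = 3 and z(3π/2) = 7: from z(0) = b we get b = 3, and a·3π/2 + 3 = 7 gives a = 8/(3π), so
    z(θ) = (8/(3π)) θ + 3.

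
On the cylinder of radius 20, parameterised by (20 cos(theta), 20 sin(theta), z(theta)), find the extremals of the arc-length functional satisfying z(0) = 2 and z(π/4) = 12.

Parameterise the cylinder of radius R = 20 as
    r(θ) = (20 cos θ, 20 sin θ, z(θ)).
The arc-length element is
    ds = sqrt(400 + (dz/dθ)^2) dθ,
so the Lagrangian is L = sqrt(400 + z'^2).
L depends on z' only, not on z or θ, so ∂L/∂z = 0 and
    ∂L/∂z' = z' / sqrt(400 + z'^2).
The Euler-Lagrange equation gives
    d/dθ( z' / sqrt(400 + z'^2) ) = 0,
so z' is constant. Integrating once:
    z(θ) = a θ + b,
a helix on the cylinder (a straight line when the cylinder is unrolled). The constants a, b are determined by the endpoint conditions.
With endpoint conditions z(0) = 2 and z(π/4) = 12: from z(0) = b we get b = 2, and a·π/4 + 2 = 12 gives a = 40/π, so
    z(θ) = (40/π) θ + 2.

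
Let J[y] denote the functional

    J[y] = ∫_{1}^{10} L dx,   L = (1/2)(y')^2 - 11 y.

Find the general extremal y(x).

The Lagrangian is L = (1/2)(y')^2 - 11 y.
∂L/∂y = -11.
∂L/∂y' = y'.
The Euler-Lagrange equation d/dx(∂L/∂y') − ∂L/∂y = 0 becomes:
    y'' + 11 = 0
General solution: y(x) = -(11/2) x^2 + A x + B, where A and B are arbitrary constants fixed by the endpoint conditions.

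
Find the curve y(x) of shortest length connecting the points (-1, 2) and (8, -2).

Arc-length functional: J[y] = ∫ sqrt(1 + (y')^2) dx.
Lagrangian L = sqrt(1 + (y')^2) has no explicit y dependence, so ∂L/∂y = 0 and the Euler-Lagrange equation gives
    d/dx( y' / sqrt(1 + (y')^2) ) = 0  ⇒  y' / sqrt(1 + (y')^2) = const.
Hence y' is constant, so y(x) is affine.
Fitting the endpoints (-1, 2) and (8, -2):
    slope m = ((-2) − 2) / (8 − (-1)) = -4/9,
    intercept c = 2 − m·(-1) = 14/9.
Extremal: y(x) = (-4/9) x + 14/9.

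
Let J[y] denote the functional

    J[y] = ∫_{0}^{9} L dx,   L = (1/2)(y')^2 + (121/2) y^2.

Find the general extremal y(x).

The Lagrangian is L = (1/2)(y')^2 + (121/2) y^2.
∂L/∂y = 121y.
∂L/∂y' = y'.
The Euler-Lagrange equation d/dx(∂L/∂y') − ∂L/∂y = 0 becomes:
    y'' - 121 y = 0
General solution: y(x) = A e^(11x) + B e^(-11x), where A and B are arbitrary constants fixed by the endpoint conditions.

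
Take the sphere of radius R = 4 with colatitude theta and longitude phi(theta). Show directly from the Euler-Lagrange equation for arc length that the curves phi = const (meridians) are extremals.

On the sphere of radius R = 4 with spherical coordinates (θ, φ), the induced metric is
    ds^2 = 16(dθ^2 + sin^2(θ) dφ^2).
Using θ as the parameter, the arc-length functional becomes
    J[φ] = ∫ 4 sqrt(1 + sin^2(θ) (dφ/dθ)^2) dθ.
So L = 4 sqrt(1 + sin^2(θ) φ'^2). Compute
    ∂L/∂φ = 0  (L has no explicit φ dependence),
    ∂L/∂φ' = 4 sin^2(θ) φ' / sqrt(1 + sin^2(θ) φ'^2).
For the candidate φ(θ) = c (constant), φ' = 0, so ∂L/∂φ' evaluated along the candidate vanishes, and ∂L/∂φ is identically zero. Hence
    d/dθ(∂L/∂φ') − ∂L/∂φ = 0
is satisfied. Therefore meridians φ = const are extremals of arc length — they are geodesics on the sphere.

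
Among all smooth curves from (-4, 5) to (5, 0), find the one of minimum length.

Arc-length functional: J[y] = ∫ sqrt(1 + (y')^2) dx.
Lagrangian L = sqrt(1 + (y')^2) has no explicit y dependence, so ∂L/∂y = 0 and the Euler-Lagrange equation gives
    d/dx( y' / sqrt(1 + (y')^2) ) = 0  ⇒  y' / sqrt(1 + (y')^2) = const.
Hence y' is constant, so y(x) is affine.
Fitting the endpoints (-4, 5) and (5, 0):
    slope m = (0 − 5) / (5 − (-4)) = -5/9,
    intercept c = 5 − m·(-4) = 25/9.
Extremal: y(x) = (-5/9) x + 25/9.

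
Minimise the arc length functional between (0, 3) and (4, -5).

Arc-length functional: J[y] = ∫ sqrt(1 + (y')^2) dx.
Lagrangian L = sqrt(1 + (y')^2) has no explicit y dependence, so ∂L/∂y = 0 and the Euler-Lagrange equation gives
    d/dx( y' / sqrt(1 + (y')^2) ) = 0  ⇒  y' / sqrt(1 + (y')^2) = const.
Hence y' is constant, so y(x) is affine.
Fitting the endpoints (0, 3) and (4, -5):
    slope m = ((-5) − 3) / (4 − 0) = -2,
    intercept c = 3 − m·0 = 3.
Extremal: y(x) = -2 x + 3.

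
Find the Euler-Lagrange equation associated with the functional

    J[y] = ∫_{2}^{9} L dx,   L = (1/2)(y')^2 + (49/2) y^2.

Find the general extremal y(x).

The Lagrangian is L = (1/2)(y')^2 + (49/2) y^2.
∂L/∂y = 49y.
∂L/∂y' = y'.
The Euler-Lagrange equation d/dx(∂L/∂y') − ∂L/∂y = 0 becomes:
    y'' - 49 y = 0
General solution: y(x) = A e^(7x) + B e^(-7x), where A and B are arbitrary constants fixed by the endpoint conditions.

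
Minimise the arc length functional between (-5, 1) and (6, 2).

Arc-length functional: J[y] = ∫ sqrt(1 + (y')^2) dx.
Lagrangian L = sqrt(1 + (y')^2) has no explicit y dependence, so ∂L/∂y = 0 and the Euler-Lagrange equation gives
    d/dx( y' / sqrt(1 + (y')^2) ) = 0  ⇒  y' / sqrt(1 + (y')^2) = const.
Hence y' is constant, so y(x) is affine.
Fitting the endpoints (-5, 1) and (6, 2):
    slope m = (2 − 1) / (6 − (-5)) = 1/11,
    intercept c = 1 − m·(-5) = 16/11.
Extremal: y(x) = (1/11) x + 16/11.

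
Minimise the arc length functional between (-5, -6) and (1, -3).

Arc-length functional: J[y] = ∫ sqrt(1 + (y')^2) dx.
Lagrangian L = sqrt(1 + (y')^2) has no explicit y dependence, so ∂L/∂y = 0 and the Euler-Lagrange equation gives
    d/dx( y' / sqrt(1 + (y')^2) ) = 0  ⇒  y' / sqrt(1 + (y')^2) = const.
Hence y' is constant, so y(x) is affine.
Fitting the endpoints (-5, -6) and (1, -3):
    slope m = ((-3) − (-6)) / (1 − (-5)) = 1/2,
    intercept c = (-6) − m·(-5) = -7/2.
Extremal: y(x) = (1/2) x - 7/2.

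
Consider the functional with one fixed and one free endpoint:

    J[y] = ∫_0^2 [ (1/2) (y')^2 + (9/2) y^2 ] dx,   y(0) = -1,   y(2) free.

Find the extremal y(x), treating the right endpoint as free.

The Lagrangian L = (1/2) (y')^2 + (9/2) y^2 gives
    ∂L/∂y = 9 y,   ∂L/∂y' = y'.
Euler-Lagrange: y'' − 9 y = 0.
With k = 3, the general solution is
    y(x) = A cosh(3 x) + B sinh(3 x).
Fixed left endpoint y(0) = -1 ⇒ A = -1.
The right endpoint x = 2 is free, so the natural (transversality) condition is ∂L/∂y' |_{x=2} = 0, i.e. y'(2) = 0.
Compute y'(x) = A k sinh(k x) + B k cosh(k x), so
    y'(2) = A k sinh(k·2) + B k cosh(k·2) = 0
    ⇒ B = −A tanh(k·2) = tanh(3·2).
Therefore the extremal is
    y(x) = −cosh(3 x) + tanh(3·2) sinh(3 x).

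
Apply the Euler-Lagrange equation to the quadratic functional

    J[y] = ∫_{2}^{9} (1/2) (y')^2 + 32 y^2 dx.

The Lagrangian is L = (1/2) (y')^2 + 32 y^2.
Compute ∂L/∂y = 64y, ∂L/∂y' = y'.
The Euler-Lagrange equation d/dx(∂L/∂y') − ∂L/∂y = 0 reduces to
    y'' − 64 y = 0.
Its general solution is
    y(x) = A e^(8x) + B e^(−8x),
with A, B fixed by the endpoint conditions.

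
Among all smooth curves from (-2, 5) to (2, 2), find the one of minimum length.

Arc-length functional: J[y] = ∫ sqrt(1 + (y')^2) dx.
Lagrangian L = sqrt(1 + (y')^2) has no explicit y dependence, so ∂L/∂y = 0 and the Euler-Lagrange equation gives
    d/dx( y' / sqrt(1 + (y')^2) ) = 0  ⇒  y' / sqrt(1 + (y')^2) = const.
Hence y' is constant, so y(x) is affine.
Fitting the endpoints (-2, 5) and (2, 2):
    slope m = (2 − 5) / (2 − (-2)) = -3/4,
    intercept c = 5 − m·(-2) = 7/2.
Extremal: y(x) = (-3/4) x + 7/2.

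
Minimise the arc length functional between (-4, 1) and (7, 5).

Arc-length functional: J[y] = ∫ sqrt(1 + (y')^2) dx.
Lagrangian L = sqrt(1 + (y')^2) has no explicit y dependence, so ∂L/∂y = 0 and the Euler-Lagrange equation gives
    d/dx( y' / sqrt(1 + (y')^2) ) = 0  ⇒  y' / sqrt(1 + (y')^2) = const.
Hence y' is constant, so y(x) is affine.
Fitting the endpoints (-4, 1) and (7, 5):
    slope m = (5 − 1) / (7 − (-4)) = 4/11,
    intercept c = 1 − m·(-4) = 27/11.
Extremal: y(x) = (4/11) x + 27/11.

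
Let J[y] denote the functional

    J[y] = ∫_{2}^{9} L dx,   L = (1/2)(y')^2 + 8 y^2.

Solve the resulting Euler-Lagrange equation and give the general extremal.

The Lagrangian is L = (1/2)(y')^2 + 8 y^2.
∂L/∂y = 16y.
∂L/∂y' = y'.
The Euler-Lagrange equation d/dx(∂L/∂y') − ∂L/∂y = 0 becomes:
    y'' - 16 y = 0
General solution: y(x) = A e^(4x) + B e^(-4x), where A and B are arbitrary constants fixed by the endpoint conditions.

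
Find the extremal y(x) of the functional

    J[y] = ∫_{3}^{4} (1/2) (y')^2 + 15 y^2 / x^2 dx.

The Lagrangian is L = (1/2) (y')^2 + 15 y^2 / x^2.
Compute ∂L/∂y = 30y/x^2, ∂L/∂y' = y'.
The Euler-Lagrange equation d/dx(∂L/∂y') − ∂L/∂y = 0 reduces to
    y'' − 30/x^2 · y = 0  (x > 0).
Its general solution is
    y(x) = A x^6 + B x^(-5),
with A, B fixed by the endpoint conditions.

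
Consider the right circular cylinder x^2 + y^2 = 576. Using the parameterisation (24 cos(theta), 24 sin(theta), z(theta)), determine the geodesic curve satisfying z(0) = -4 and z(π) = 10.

Parameterise the cylinder of radius R = 24 as
    r(θ) = (24 cos θ, 24 sin θ, z(θ)).
The arc-length element is
    ds = sqrt(576 + (dz/dθ)^2) dθ,
so the Lagrangian is L = sqrt(576 + z'^2).
L depends on z' only, not on z or θ, so ∂L/∂z = 0 and
    ∂L/∂z' = z' / sqrt(576 + z'^2).
The Euler-Lagrange equation gives
    d/dθ( z' / sqrt(576 + z'^2) ) = 0,
so z' is constant. Integrating once:
    z(θ) = a θ + b,
a helix on the cylinder (a straight line when the cylinder is unrolled). The constants a, b are determined by the endpoint conditions.
With endpoint conditions z(0) = -4 and z(π) = 10: from z(0) = b we get b = -4, and a·π + -4 = 10 gives a = 14/π, so
    z(θ) = (14/π) θ − 4.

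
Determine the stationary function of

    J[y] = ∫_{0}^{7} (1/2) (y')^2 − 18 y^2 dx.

The Lagrangian is L = (1/2) (y')^2 − 18 y^2.
Compute ∂L/∂y = -36y, ∂L/∂y' = y'.
The Euler-Lagrange equation d/dx(∂L/∂y') − ∂L/∂y = 0 reduces to
    y'' + 36 y = 0.
Its general solution is
    y(x) = A sin(6x) + B cos(6x),
with A, B fixed by the endpoint conditions.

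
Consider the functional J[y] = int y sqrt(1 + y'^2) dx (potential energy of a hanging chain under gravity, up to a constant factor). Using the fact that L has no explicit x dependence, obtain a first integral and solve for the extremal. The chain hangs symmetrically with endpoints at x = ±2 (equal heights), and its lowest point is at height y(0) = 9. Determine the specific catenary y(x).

The Lagrangian L(y, y') = y sqrt(1 + y'^2) has no explicit x dependence, so the Beltrami identity applies:
    L − y' ∂L/∂y' = C.
Compute ∂L/∂y' = y · y' / sqrt(1 + y'^2). Then
    L − y' ∂L/∂y'
    = y sqrt(1 + y'^2) − y · y'^2 / sqrt(1 + y'^2)
    = y (1 + y'^2 − y'^2) / sqrt(1 + y'^2)
    = y / sqrt(1 + y'^2) = C.
Squaring gives y^2 = C^2 (1 + y'^2), i.e.
    y'^2 = y^2 / C^2 − 1.
Separating variables,
    dy / sqrt(y^2 − C^2) = dx / C,
and integrating gives arccosh(y / C) = (x − a)/C, so
    y(x) = C cosh((x − a)/C),
the catenary. The constants C and a are fixed by the two endpoint conditions (and, for the hanging-chain problem, the length constraint selects C).
Now fit the given data. The endpoints x = ±2 are symmetric at equal height, so the catenary is even about its minimum: a = 0 and y(x) = C cosh(x/C). The lowest point is y(0) = C cosh(0) = C, and we are told y(0) = 9, so C = 9. Therefore
    y(x) = 9 cosh(x/9),
and at the endpoints
    y(±2) = 9 cosh(2/9).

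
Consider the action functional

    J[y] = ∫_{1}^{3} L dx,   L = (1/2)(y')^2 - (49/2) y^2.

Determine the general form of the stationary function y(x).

The Lagrangian is L = (1/2)(y')^2 - (49/2) y^2.
∂L/∂y = -49y.
∂L/∂y' = y'.
The Euler-Lagrange equation d/dx(∂L/∂y') − ∂L/∂y = 0 becomes:
    y'' + 49 y = 0
General solution: y(x) = A sin(7x) + B cos(7x), where A and B are arbitrary constants fixed by the endpoint conditions.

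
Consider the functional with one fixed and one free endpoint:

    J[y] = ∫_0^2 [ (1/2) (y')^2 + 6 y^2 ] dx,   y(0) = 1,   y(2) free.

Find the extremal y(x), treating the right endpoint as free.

The Lagrangian L = (1/2) (y')^2 + 6 y^2 gives
    ∂L/∂y = 12 y,   ∂L/∂y' = y'.
Euler-Lagrange: y'' − 12 y = 0.
With k = sqrt(12), the general solution is
    y(x) = A cosh(sqrt(12) x) + B sinh(sqrt(12) x).
Fixed left endpoint y(0) = 1 ⇒ A = 1.
The right endpoint x = 2 is free, so the natural (transversality) condition is ∂L/∂y' |_{x=2} = 0, i.e. y'(2) = 0.
Compute y'(x) = A k sinh(k x) + B k cosh(k x), so
    y'(2) = A k sinh(k·2) + B k cosh(k·2) = 0
    ⇒ B = −A tanh(k·2) = − tanh(sqrt(12)·2).
Therefore the extremal is
    y(x) = cosh(sqrt(12) x) − tanh(sqrt(12)·2) sinh(sqrt(12) x).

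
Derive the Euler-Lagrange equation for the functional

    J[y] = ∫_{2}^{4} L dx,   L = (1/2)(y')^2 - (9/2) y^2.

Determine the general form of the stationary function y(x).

The Lagrangian is L = (1/2)(y')^2 - (9/2) y^2.
∂L/∂y = -9y.
∂L/∂y' = y'.
The Euler-Lagrange equation d/dx(∂L/∂y') − ∂L/∂y = 0 becomes:
    y'' + 9 y = 0
General solution: y(x) = A sin(3x) + B cos(3x), where A and B are arbitrary constants fixed by the endpoint conditions.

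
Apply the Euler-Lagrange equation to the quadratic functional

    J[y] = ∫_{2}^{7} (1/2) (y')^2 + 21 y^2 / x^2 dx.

The Lagrangian is L = (1/2) (y')^2 + 21 y^2 / x^2.
Compute ∂L/∂y = 42y/x^2, ∂L/∂y' = y'.
The Euler-Lagrange equation d/dx(∂L/∂y') − ∂L/∂y = 0 reduces to
    y'' − 42/x^2 · y = 0  (x > 0).
Its general solution is
    y(x) = A x^7 + B x^(-6),
with A, B fixed by the endpoint conditions.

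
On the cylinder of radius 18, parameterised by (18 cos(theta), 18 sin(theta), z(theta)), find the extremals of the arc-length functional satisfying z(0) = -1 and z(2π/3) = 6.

Parameterise the cylinder of radius R = 18 as
    r(θ) = (18 cos θ, 18 sin θ, z(θ)).
The arc-length element is
    ds = sqrt(324 + (dz/dθ)^2) dθ,
so the Lagrangian is L = sqrt(324 + z'^2).
L depends on z' only, not on z or θ, so ∂L/∂z = 0 and
    ∂L/∂z' = z' / sqrt(324 + z'^2).
The Euler-Lagrange equation gives
    d/dθ( z' / sqrt(324 + z'^2) ) = 0,
so z' is constant. Integrating once:
    z(θ) = a θ + b,
a helix on the cylinder (a straight line when the cylinder is unrolled). The constants a, b are determined by the endpoint conditions.
With endpoint conditions z(0) = -1 and z(2π/3) = 6: from z(0) = b we get b = -1, and a·2π/3 + -1 = 6 gives a = 21/(2π), so
    z(θ) = (21/(2π)) θ − 1.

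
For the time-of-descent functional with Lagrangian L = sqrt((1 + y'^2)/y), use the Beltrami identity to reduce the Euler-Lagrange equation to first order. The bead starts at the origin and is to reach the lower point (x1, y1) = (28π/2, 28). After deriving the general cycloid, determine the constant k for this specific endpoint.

The Lagrangian L = sqrt((1 + y'^2) / y) has no explicit x dependence, so the Beltrami identity applies:
    L − y' ∂L/∂y' = C.
Compute ∂L/∂y' = y' / sqrt(y (1 + y'^2)).
Substitute:
    sqrt((1 + y'^2)/y) − y'·y' / sqrt(y (1 + y'^2))
    = (1 + y'^2) / sqrt(y (1 + y'^2)) − y'^2 / sqrt(y (1 + y'^2))
    = 1 / sqrt(y (1 + y'^2)) = C.
Squaring and rearranging gives the first integral
    y (1 + y'^2) = 1/C^2 =: k   (constant).
Solving this first-order ODE by the substitution
    y = (k/2)(1 − cos θ)
yields the cycloid parameterisation
    x(θ) = (k/2)(θ − sin θ),   y(θ) = (k/2)(1 − cos θ).
The constant k is fixed by the endpoint condition.
Now fit the given lower endpoint (x1, y1) = (28π/2, 28). At the bottom of the first arch (θ = π), the parametric equations give
    y(π) = (k/2)(1 − cos π) = k,
    x(π) = (k/2)(π − sin π) = kπ/2.
Matching y(π) = 28 gives k = 28, consistent with x(π) = 28π/2. Therefore the specific cycloid is
    x(θ) = (28/2)(θ − sin θ),   y(θ) = (28/2)(1 − cos θ).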